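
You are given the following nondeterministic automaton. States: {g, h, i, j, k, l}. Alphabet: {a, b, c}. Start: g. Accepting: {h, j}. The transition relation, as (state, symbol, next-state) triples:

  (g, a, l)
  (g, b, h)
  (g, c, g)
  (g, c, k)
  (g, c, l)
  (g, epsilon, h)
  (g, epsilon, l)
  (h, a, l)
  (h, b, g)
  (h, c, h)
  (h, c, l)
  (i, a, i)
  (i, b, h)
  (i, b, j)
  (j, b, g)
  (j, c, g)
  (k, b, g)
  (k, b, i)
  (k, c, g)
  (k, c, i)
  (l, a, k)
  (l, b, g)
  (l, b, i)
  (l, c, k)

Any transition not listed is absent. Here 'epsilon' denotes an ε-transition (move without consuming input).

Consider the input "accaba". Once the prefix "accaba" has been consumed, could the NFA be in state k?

Start: ε-closure({g}) = {g, h, l}.
Read 'a': g→{l}, h→{l}, l→{k}; now {k, l}.
Read 'c': k→{g, i}, l→{k}; union {g, i, k}; ε-closure = {g, h, i, k, l}.
Read 'c': g→{g, k, l}, h→{h, l}, i→∅, k→{g, i}, l→{k}; now {g, h, i, k, l}.
Read 'a': g→{l}, h→{l}, i→{i}, k→∅, l→{k}; now {i, k, l}.
Read 'b': i→{h, j}, k→{g, i}, l→{g, i}; union {g, h, i, j}; ε-closure = {g, h, i, j, l}.
Read 'a': g→{l}, h→{l}, i→{i}, j→∅, l→{k}; now {i, k, l}.
State k is in {i, k, l}.

Yes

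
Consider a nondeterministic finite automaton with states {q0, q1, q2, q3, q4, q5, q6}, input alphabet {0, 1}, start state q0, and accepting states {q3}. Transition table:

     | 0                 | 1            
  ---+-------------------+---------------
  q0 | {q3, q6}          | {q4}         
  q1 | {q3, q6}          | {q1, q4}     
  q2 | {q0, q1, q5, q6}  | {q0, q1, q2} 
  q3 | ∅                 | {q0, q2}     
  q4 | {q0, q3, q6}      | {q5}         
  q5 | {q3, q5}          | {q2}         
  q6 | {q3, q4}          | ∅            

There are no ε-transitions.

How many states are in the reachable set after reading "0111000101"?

Start in {q0}.
Read '0': q0→{q3, q6}; now {q3, q6}.
Read '1': q3→{q0, q2}, q6→∅; now {q0, q2}.
Read '1': q0→{q4}, q2→{q0, q1, q2}; now {q0, q1, q2, q4}.
Read '1': q0→{q4}, q1→{q1, q4}, q2→{q0, q1, q2}, q4→{q5}; now {q0, q1, q2, q4, q5}.
Read '0': q0→{q3, q6}, q1→{q3, q6}, q2→{q0, q1, q5, q6}, q4→{q0, q3, q6}, q5→{q3, q5}; now {q0, q1, q3, q5, q6}.
Read '0': q0→{q3, q6}, q1→{q3, q6}, q3→∅, q5→{q3, q5}, q6→{q3, q4}; now {q3, q4, q5, q6}.
Read '0': q3→∅, q4→{q0, q3, q6}, q5→{q3, q5}, q6→{q3, q4}; now {q0, q3, q4, q5, q6}.
Read '1': q0→{q4}, q3→{q0, q2}, q4→{q5}, q5→{q2}, q6→∅; now {q0, q2, q4, q5}.
Read '0': q0→{q3, q6}, q2→{q0, q1, q5, q6}, q4→{q0, q3, q6}, q5→{q3, q5}; now {q0, q1, q3, q5, q6}.
Read '1': q0→{q4}, q1→{q1, q4}, q3→{q0, q2}, q5→{q2}, q6→∅; now {q0, q1, q2, q4}.
That set has 4 states.

4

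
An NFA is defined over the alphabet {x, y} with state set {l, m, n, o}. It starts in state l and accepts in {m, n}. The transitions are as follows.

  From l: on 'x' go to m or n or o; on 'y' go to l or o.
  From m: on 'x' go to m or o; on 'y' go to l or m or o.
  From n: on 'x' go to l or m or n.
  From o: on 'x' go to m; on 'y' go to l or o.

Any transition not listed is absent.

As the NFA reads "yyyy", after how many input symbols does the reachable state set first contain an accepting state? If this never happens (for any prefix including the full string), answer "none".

Start in {l}.
Read 'y': l→{l, o}; now {l, o}.
Read 'y': l→{l, o}, o→{l, o}; now {l, o}.
Read 'y': l→{l, o}, o→{l, o}; now {l, o}.
Read 'y': l→{l, o}, o→{l, o}; now {l, o}.
No reachable set along the way intersects F.

none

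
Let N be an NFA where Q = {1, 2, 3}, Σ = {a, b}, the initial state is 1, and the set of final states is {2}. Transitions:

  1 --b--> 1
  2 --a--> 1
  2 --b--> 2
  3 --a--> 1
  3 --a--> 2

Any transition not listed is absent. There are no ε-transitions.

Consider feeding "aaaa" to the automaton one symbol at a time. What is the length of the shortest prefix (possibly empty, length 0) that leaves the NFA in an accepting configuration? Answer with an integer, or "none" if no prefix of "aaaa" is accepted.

Start in {1}.
Read 'a': 1→∅; now ∅.
The set is empty and remains empty for the remaining 3 symbols.
No reachable set along the way intersects F.

none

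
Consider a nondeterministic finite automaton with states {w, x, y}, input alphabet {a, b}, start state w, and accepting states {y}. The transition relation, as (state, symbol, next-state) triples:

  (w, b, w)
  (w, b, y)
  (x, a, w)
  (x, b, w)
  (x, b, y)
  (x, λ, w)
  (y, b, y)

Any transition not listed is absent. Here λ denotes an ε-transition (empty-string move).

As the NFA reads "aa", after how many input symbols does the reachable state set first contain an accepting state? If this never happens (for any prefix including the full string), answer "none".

none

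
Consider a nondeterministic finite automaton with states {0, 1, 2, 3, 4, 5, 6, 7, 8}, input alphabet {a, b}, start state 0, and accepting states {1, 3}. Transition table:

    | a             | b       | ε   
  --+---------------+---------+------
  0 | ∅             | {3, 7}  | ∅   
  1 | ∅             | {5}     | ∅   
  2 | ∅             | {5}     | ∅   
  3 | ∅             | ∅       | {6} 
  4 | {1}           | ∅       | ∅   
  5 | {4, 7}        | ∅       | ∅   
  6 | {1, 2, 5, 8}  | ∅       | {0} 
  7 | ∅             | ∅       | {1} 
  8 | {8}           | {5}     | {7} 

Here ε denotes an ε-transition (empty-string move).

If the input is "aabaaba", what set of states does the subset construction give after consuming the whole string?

Start in {0}.
Read 'a': {0} → ∅.
The set is empty and remains empty for the remaining 6 symbols.

∅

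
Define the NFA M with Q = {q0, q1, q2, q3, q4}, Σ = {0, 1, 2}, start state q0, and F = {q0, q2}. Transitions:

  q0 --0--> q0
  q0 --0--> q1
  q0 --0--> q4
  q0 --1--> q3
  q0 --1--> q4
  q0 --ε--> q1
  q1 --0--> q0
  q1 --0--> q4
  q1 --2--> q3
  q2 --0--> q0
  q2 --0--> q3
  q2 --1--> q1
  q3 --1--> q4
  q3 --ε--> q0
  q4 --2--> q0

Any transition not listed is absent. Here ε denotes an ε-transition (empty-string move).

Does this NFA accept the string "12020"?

Start: ε-closure({q0}) = {q0, q1}.
Read '1': {q0, q1} → {q0, q1, q3, q4}.
Read '2': {q0, q1, q3, q4} → {q0, q1, q3}.
Read '0': {q0, q1, q3} → {q0, q1, q4}.
Read '2': {q0, q1, q4} → {q0, q1, q3}.
Read '0': {q0, q1, q3} → {q0, q1, q4}.
The final set {q0, q1, q4} contains the accepting state q0.

Yes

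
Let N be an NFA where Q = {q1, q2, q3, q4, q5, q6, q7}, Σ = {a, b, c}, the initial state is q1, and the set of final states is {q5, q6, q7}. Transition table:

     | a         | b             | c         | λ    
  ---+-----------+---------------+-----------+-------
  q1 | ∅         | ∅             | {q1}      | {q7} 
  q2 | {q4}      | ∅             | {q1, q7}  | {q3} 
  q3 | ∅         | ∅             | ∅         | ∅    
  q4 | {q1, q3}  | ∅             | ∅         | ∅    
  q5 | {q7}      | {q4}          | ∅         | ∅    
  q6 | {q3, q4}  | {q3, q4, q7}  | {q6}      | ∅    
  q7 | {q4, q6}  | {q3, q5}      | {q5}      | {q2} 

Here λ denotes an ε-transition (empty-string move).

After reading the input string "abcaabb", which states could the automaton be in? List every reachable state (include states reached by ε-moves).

{q3, q4, q5}

Start: ε-closure({q1}) = {q1, q2, q3, q7}.
Read 'a': {q1, q2, q3, q7} → {q4, q6}.
Read 'b': {q4, q6} → {q2, q3, q4, q7}.
Read 'c': {q2, q3, q4, q7} → {q1, q2, q3, q5, q7}.
Read 'a': {q1, q2, q3, q5, q7} → {q2, q3, q4, q6, q7}.
Read 'a': {q2, q3, q4, q6, q7} → {q1, q2, q3, q4, q6, q7}.
Read 'b': {q1, q2, q3, q4, q6, q7} → {q2, q3, q4, q5, q7}.
Read 'b': {q2, q3, q4, q5, q7} → {q3, q4, q5}.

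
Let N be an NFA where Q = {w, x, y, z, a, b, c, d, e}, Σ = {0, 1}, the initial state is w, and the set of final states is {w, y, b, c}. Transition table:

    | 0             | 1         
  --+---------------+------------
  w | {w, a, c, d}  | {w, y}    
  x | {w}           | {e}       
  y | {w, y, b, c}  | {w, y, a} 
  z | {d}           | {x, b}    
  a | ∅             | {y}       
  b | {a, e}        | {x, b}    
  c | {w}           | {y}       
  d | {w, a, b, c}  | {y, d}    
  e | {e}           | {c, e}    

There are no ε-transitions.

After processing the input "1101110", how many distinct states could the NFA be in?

Start in {w}.
Read '1': {w} → {w, y}.
Read '1': {w, y} → {w, y, a}.
Read '0': {w, y, a} → {w, y, a, b, c, d}.
Read '1': {w, y, a, b, c, d} → {w, x, y, a, b, d}.
Read '1': {w, x, y, a, b, d} → {w, x, y, a, b, d, e}.
Read '1': {w, x, y, a, b, d, e} → {w, x, y, a, b, c, d, e}.
Read '0': {w, x, y, a, b, c, d, e} → {w, y, a, b, c, d, e}.
That set has 7 states.

7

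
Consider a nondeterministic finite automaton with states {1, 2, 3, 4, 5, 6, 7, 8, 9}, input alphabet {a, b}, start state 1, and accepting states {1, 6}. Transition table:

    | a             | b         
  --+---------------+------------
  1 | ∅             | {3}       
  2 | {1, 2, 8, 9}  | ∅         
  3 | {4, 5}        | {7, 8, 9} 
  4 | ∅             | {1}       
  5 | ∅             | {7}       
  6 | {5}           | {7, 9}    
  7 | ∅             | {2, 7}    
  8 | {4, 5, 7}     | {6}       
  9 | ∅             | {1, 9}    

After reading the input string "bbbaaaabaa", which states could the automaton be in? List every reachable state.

{1, 2, 4, 5, 7, 8, 9}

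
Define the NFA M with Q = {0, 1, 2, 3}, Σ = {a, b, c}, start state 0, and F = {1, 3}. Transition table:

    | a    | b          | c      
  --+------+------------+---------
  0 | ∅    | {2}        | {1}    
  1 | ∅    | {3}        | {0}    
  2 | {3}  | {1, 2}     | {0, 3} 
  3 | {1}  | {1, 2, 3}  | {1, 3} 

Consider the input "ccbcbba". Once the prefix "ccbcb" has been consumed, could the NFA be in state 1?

Start in {0}.
Read 'c': 0→{1}; now {1}.
Read 'c': 1→{0}; now {0}.
Read 'b': 0→{2}; now {2}.
Read 'c': 2→{0, 3}; now {0, 3}.
Read 'b': 0→{2}, 3→{1, 2, 3}; now {1, 2, 3}.
State 1 is in {1, 2, 3}.

Yes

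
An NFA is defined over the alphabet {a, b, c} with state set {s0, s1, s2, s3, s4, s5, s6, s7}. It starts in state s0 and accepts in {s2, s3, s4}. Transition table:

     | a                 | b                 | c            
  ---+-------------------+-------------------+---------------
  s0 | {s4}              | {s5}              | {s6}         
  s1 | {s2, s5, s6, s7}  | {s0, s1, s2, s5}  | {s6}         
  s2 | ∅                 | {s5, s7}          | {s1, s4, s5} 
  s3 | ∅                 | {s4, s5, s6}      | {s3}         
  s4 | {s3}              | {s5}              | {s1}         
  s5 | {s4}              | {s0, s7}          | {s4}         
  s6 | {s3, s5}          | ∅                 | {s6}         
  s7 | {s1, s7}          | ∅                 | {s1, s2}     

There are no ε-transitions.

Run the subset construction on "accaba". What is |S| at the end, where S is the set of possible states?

5

Start in {s0}.
Read 'a': s0→{s4}; now {s4}.
Read 'c': s4→{s1}; now {s1}.
Read 'c': s1→{s6}; now {s6}.
Read 'a': s6→{s3, s5}; now {s3, s5}.
Read 'b': s3→{s4, s5, s6}, s5→{s0, s7}; now {s0, s4, s5, s6, s7}.
Read 'a': s0→{s4}, s4→{s3}, s5→{s4}, s6→{s3, s5}, s7→{s1, s7}; now {s1, s3, s4, s5, s7}.
That set has 5 states.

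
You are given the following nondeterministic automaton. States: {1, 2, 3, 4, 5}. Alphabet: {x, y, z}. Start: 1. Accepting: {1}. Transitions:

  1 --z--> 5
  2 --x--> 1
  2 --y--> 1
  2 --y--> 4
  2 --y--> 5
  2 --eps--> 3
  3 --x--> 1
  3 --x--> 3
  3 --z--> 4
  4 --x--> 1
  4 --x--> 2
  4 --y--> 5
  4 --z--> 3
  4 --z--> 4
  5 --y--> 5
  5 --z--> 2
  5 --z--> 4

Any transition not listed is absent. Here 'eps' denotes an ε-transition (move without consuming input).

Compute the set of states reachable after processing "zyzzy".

Start in {1}.
Read 'z': {1} → {5}.
Read 'y': {5} → {5}.
Read 'z': {5} → {2, 3, 4}.
Read 'z': {2, 3, 4} → {3, 4}.
Read 'y': {3, 4} → {5}.

{5}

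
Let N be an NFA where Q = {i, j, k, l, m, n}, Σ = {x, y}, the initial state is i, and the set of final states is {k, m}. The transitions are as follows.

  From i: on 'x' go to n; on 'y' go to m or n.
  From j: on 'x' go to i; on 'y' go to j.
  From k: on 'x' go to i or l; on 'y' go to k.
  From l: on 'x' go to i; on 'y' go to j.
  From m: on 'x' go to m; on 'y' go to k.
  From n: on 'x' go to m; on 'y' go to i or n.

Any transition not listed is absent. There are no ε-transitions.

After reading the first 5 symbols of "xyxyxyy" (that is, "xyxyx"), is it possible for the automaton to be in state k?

No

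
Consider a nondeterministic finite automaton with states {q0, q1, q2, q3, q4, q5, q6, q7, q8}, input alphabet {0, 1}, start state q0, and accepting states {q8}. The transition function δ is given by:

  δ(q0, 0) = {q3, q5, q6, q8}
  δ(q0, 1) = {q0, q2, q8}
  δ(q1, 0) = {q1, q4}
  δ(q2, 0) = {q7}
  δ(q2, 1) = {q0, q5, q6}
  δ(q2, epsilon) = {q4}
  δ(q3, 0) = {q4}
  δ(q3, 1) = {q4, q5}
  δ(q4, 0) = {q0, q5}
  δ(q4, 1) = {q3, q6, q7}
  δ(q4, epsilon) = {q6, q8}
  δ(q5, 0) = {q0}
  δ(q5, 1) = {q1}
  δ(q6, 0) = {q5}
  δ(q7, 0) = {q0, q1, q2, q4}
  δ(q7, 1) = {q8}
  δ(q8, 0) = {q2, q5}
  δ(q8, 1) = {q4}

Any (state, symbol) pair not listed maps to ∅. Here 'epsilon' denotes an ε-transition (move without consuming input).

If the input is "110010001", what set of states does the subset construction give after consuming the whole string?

{q0, q1, q2, q3, q4, q5, q6, q7, q8}

Start in {q0}.
Read '1': {q0} → {q0, q2, q4, q6, q8}.
Read '1': {q0, q2, q4, q6, q8} → {q0, q2, q3, q4, q5, q6, q7, q8}.
Read '0': {q0, q2, q3, q4, q5, q6, q7, q8} → {q0, q1, q2, q3, q4, q5, q6, q7, q8}.
Read '0': {q0, q1, q2, q3, q4, q5, q6, q7, q8} → {q0, q1, q2, q3, q4, q5, q6, q7, q8}.
Read '1': {q0, q1, q2, q3, q4, q5, q6, q7, q8} → {q0, q1, q2, q3, q4, q5, q6, q7, q8}.
Read '0': {q0, q1, q2, q3, q4, q5, q6, q7, q8} → {q0, q1, q2, q3, q4, q5, q6, q7, q8}.
Read '0': {q0, q1, q2, q3, q4, q5, q6, q7, q8} → {q0, q1, q2, q3, q4, q5, q6, q7, q8}.
Read '0': {q0, q1, q2, q3, q4, q5, q6, q7, q8} → {q0, q1, q2, q3, q4, q5, q6, q7, q8}.
Read '1': {q0, q1, q2, q3, q4, q5, q6, q7, q8} → {q0, q1, q2, q3, q4, q5, q6, q7, q8}.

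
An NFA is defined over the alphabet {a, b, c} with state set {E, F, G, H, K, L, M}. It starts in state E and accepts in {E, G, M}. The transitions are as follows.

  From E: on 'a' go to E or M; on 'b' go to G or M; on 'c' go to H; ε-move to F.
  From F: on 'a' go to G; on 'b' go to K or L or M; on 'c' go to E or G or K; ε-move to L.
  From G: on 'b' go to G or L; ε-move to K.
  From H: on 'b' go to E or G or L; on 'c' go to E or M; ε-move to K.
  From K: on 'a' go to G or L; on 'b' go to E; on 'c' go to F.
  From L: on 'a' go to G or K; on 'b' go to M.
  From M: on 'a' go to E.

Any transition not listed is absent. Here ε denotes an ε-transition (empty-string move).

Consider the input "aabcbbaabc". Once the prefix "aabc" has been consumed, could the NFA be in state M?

Start: ε-closure({E}) = {E, F, L}.
Read 'a': E→{E, M}, F→{G}, L→{G, K}; union {E, G, K, M}; ε-closure = {E, F, G, K, L, M}.
Read 'a': E→{E, M}, F→{G}, G→∅, K→{G, L}, L→{G, K}, M→{E}; union {E, G, K, L, M}; ε-closure = {E, F, G, K, L, M}.
Read 'b': E→{G, M}, F→{K, L, M}, G→{G, L}, K→{E}, L→{M}, M→∅; union {E, G, K, L, M}; ε-closure = {E, F, G, K, L, M}.
Read 'c': E→{H}, F→{E, G, K}, G→∅, K→{F}, L→∅, M→∅; union {E, F, G, H, K}; ε-closure = {E, F, G, H, K, L}.
State M is not in {E, F, G, H, K, L}.

No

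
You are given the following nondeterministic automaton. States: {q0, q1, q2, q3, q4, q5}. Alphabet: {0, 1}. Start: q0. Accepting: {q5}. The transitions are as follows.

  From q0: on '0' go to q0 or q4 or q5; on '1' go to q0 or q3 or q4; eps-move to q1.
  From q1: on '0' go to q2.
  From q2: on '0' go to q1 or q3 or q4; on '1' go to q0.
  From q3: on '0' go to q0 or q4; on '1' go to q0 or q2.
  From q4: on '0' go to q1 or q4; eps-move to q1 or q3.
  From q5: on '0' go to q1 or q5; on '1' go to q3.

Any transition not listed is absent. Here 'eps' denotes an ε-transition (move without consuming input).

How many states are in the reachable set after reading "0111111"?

Start: ε-closure({q0}) = {q0, q1}.
Read '0': {q0, q1} → {q0, q1, q2, q3, q4, q5}.
Read '1': {q0, q1, q2, q3, q4, q5} → {q0, q1, q2, q3, q4}.
Read '1': {q0, q1, q2, q3, q4} → {q0, q1, q2, q3, q4}.
Read '1': {q0, q1, q2, q3, q4} → {q0, q1, q2, q3, q4}.
Read '1': {q0, q1, q2, q3, q4} → {q0, q1, q2, q3, q4}.
Read '1': {q0, q1, q2, q3, q4} → {q0, q1, q2, q3, q4}.
Read '1': {q0, q1, q2, q3, q4} → {q0, q1, q2, q3, q4}.
That set has 5 states.

5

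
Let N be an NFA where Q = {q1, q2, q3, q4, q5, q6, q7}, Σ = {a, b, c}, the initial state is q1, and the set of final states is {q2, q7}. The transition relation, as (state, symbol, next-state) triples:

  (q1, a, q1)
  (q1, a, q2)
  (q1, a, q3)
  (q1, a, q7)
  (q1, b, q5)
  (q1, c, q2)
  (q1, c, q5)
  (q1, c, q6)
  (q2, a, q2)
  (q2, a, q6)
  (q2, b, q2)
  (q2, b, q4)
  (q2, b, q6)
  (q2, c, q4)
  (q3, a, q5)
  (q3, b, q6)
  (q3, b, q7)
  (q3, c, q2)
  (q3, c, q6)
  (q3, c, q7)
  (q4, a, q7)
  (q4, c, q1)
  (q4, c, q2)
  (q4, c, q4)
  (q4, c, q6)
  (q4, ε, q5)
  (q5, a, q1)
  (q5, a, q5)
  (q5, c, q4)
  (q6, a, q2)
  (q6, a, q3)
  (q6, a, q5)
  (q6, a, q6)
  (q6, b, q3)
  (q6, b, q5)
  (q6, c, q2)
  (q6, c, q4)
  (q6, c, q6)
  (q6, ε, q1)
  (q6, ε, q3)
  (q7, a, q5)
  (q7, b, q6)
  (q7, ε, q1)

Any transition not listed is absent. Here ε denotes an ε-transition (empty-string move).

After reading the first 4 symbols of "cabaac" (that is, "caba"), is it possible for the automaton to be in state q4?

Start in {q1}.
Read 'c': q1→{q2, q5, q6}; union {q2, q5, q6}; ε-closure = {q1, q2, q3, q5, q6}.
Read 'a': q1→{q1, q2, q3, q7}, q2→{q2, q6}, q3→{q5}, q5→{q1, q5}, q6→{q2, q3, q5, q6}; now {q1, q2, q3, q5, q6, q7}.
Read 'b': q1→{q5}, q2→{q2, q4, q6}, q3→{q6, q7}, q5→∅, q6→{q3, q5}, q7→{q6}; union {q2, q3, q4, q5, q6, q7}; ε-closure = {q1, q2, q3, q4, q5, q6, q7}.
Read 'a': q1→{q1, q2, q3, q7}, q2→{q2, q6}, q3→{q5}, q4→{q7}, q5→{q1, q5}, q6→{q2, q3, q5, q6}, q7→{q5}; now {q1, q2, q3, q5, q6, q7}.
State q4 is not in {q1, q2, q3, q5, q6, q7}.

No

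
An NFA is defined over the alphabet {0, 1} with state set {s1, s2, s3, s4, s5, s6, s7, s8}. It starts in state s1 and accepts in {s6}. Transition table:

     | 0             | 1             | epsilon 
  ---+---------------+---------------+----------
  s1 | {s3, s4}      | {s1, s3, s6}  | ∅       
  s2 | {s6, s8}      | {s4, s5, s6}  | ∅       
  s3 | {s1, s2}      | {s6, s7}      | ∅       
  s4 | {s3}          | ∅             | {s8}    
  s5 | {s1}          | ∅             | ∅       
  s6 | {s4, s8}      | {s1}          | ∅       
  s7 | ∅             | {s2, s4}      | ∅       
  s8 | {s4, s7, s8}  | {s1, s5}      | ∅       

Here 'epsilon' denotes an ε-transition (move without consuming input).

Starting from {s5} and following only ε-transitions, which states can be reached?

{s5}

Begin with {s5}.
No ε-moves leave this set, so the closure equals the set itself.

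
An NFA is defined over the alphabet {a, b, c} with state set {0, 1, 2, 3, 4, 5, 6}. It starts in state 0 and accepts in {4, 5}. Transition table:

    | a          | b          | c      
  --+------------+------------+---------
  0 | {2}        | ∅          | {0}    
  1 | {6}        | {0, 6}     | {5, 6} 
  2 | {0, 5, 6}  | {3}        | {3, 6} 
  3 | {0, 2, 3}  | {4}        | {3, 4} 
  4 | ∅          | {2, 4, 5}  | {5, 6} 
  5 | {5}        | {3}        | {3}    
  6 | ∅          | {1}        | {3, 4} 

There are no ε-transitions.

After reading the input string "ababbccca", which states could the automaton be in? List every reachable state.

Start in {0}.
Read 'a': 0→{2}; now {2}.
Read 'b': 2→{3}; now {3}.
Read 'a': 3→{0, 2, 3}; now {0, 2, 3}.
Read 'b': 0→∅, 2→{3}, 3→{4}; now {3, 4}.
Read 'b': 3→{4}, 4→{2, 4, 5}; now {2, 4, 5}.
Read 'c': 2→{3, 6}, 4→{5, 6}, 5→{3}; now {3, 5, 6}.
Read 'c': 3→{3, 4}, 5→{3}, 6→{3, 4}; now {3, 4}.
Read 'c': 3→{3, 4}, 4→{5, 6}; now {3, 4, 5, 6}.
Read 'a': 3→{0, 2, 3}, 4→∅, 5→{5}, 6→∅; now {0, 2, 3, 5}.

{0, 2, 3, 5}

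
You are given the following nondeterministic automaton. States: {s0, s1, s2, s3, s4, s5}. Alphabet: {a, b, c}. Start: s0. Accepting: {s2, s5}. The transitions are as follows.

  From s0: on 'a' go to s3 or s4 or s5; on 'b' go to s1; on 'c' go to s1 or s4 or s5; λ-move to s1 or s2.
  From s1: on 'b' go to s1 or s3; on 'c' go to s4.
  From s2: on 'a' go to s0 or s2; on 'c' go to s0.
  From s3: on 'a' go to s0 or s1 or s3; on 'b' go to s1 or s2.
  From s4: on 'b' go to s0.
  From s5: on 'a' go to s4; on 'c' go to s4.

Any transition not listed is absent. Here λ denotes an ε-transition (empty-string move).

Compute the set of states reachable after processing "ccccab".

{s0, s1, s2, s3}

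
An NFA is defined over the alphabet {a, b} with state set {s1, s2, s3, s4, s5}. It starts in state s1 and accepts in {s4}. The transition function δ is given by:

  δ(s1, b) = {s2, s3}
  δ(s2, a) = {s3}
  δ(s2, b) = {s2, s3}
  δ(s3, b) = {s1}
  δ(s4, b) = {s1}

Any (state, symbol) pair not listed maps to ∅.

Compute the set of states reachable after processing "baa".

∅

Start in {s1}.
Read 'b': {s1} → {s2, s3}.
Read 'a': {s2, s3} → {s3}.
Read 'a': {s3} → ∅.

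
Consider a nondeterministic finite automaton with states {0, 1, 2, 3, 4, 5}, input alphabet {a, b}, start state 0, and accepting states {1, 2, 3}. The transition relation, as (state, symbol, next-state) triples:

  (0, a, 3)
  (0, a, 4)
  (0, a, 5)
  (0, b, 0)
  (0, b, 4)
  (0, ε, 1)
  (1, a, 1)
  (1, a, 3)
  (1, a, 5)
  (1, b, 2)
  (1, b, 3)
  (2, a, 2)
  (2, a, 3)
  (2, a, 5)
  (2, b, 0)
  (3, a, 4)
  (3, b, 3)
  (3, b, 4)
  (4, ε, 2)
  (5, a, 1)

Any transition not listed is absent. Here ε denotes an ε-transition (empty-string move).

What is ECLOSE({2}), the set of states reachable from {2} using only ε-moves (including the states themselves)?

{2}

Begin with {2}.
No ε-moves leave this set, so the closure equals the set itself.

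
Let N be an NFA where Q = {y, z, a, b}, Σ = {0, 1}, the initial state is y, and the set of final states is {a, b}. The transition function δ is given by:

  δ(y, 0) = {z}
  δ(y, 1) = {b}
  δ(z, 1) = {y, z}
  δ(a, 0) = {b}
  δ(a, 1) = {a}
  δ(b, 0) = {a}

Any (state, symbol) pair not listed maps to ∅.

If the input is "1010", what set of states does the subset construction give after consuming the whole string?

{b}

Start in {y}.
Read '1': {y} → {b}.
Read '0': {b} → {a}.
Read '1': {a} → {a}.
Read '0': {a} → {b}.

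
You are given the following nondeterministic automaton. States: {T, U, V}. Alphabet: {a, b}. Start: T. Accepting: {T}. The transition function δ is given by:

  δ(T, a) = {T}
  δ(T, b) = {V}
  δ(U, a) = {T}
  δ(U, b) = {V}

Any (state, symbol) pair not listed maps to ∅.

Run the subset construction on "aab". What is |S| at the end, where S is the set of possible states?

Start in {T}.
Read 'a': {T} → {T}.
Read 'a': {T} → {T}.
Read 'b': {T} → {V}.
That set has 1 state.

1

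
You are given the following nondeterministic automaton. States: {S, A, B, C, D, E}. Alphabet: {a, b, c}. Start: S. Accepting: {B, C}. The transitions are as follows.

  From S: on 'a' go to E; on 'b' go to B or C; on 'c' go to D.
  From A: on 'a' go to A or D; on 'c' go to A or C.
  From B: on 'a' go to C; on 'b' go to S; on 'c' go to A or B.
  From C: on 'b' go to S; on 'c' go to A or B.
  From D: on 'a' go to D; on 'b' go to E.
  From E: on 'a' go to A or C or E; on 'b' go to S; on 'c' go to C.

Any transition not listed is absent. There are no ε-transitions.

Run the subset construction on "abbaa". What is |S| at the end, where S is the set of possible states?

0

Start in {S}.
Read 'a': {S} → {E}.
Read 'b': {E} → {S}.
Read 'b': {S} → {B, C}.
Read 'a': {B, C} → {C}.
Read 'a': {C} → ∅.
That set has 0 states.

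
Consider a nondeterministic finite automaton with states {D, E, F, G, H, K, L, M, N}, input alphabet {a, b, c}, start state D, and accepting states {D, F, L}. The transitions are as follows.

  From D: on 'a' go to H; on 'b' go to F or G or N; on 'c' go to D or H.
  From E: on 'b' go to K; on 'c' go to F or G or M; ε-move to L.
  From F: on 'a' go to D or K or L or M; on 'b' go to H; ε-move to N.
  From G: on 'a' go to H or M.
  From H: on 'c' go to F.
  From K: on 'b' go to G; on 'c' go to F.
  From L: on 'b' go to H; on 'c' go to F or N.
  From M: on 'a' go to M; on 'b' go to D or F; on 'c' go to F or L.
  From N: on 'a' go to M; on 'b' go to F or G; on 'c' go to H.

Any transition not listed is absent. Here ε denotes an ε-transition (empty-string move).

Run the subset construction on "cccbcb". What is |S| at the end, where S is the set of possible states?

4

Start in {D}.
Read 'c': D→{D, H}; now {D, H}.
Read 'c': D→{D, H}, H→{F}; union {D, F, H}; ε-closure = {D, F, H, N}.
Read 'c': D→{D, H}, F→∅, H→{F}, N→{H}; union {D, F, H}; ε-closure = {D, F, H, N}.
Read 'b': D→{F, G, N}, F→{H}, H→∅, N→{F, G}; now {F, G, H, N}.
Read 'c': F→∅, G→∅, H→{F}, N→{H}; union {F, H}; ε-closure = {F, H, N}.
Read 'b': F→{H}, H→∅, N→{F, G}; union {F, G, H}; ε-closure = {F, G, H, N}.
That set has 4 states.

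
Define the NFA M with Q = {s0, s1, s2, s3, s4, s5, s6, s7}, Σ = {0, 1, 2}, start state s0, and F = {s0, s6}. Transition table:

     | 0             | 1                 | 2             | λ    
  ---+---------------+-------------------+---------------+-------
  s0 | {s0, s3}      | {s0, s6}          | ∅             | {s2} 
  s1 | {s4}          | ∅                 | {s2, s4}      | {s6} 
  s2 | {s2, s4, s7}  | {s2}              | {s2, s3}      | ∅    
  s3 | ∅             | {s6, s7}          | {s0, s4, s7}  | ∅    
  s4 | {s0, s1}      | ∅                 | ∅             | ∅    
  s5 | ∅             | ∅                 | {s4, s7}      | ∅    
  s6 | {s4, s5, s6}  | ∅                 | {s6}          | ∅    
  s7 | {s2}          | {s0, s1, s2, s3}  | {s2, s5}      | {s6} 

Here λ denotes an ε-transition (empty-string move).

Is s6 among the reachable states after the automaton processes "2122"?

Yes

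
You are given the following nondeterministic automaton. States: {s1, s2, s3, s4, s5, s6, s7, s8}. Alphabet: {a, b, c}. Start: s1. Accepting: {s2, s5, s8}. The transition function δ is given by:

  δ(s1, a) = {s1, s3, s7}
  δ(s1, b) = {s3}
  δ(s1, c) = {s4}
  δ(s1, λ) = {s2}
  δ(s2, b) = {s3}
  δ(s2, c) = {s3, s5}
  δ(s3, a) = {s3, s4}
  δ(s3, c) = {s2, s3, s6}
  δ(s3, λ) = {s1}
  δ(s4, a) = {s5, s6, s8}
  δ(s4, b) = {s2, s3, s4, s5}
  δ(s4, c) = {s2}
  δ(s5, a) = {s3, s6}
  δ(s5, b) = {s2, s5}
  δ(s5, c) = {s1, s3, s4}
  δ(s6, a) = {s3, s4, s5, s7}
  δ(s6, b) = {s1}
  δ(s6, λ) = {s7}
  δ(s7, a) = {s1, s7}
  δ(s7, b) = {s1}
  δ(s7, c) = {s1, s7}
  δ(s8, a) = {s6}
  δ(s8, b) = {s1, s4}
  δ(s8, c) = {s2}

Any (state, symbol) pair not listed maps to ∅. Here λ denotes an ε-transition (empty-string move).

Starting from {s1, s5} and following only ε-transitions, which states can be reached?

{s1, s2, s5}

Begin with {s1, s5}.
ε-move s1 → s2; add s2.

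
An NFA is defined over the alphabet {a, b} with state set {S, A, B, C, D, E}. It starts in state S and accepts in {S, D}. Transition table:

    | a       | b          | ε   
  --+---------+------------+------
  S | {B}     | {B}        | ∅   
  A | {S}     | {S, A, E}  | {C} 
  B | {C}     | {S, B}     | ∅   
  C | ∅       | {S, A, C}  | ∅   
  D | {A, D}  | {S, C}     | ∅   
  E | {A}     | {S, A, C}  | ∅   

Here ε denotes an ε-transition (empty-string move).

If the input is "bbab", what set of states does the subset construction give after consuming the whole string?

{S, A, B, C}

Start in {S}.
Read 'b': S→{B}; now {B}.
Read 'b': B→{S, B}; now {S, B}.
Read 'a': S→{B}, B→{C}; now {B, C}.
Read 'b': B→{S, B}, C→{S, A, C}; now {S, A, B, C}.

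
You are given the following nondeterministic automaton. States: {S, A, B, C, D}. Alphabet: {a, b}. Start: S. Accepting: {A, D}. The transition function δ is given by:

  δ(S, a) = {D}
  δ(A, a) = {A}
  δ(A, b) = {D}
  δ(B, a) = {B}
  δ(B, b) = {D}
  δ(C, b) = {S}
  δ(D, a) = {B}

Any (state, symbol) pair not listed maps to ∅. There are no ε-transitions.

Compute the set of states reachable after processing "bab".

Start in {S}.
Read 'b': S→∅; now ∅.
The set is empty and remains empty for the remaining 2 symbols.

∅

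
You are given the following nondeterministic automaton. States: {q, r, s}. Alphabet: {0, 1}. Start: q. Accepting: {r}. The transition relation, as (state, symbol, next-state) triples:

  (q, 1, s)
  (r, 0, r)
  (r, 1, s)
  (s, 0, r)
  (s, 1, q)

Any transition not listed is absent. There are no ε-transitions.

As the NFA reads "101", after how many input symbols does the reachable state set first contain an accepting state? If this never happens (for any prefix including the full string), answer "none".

2

Start in {q}.
Read '1': q→{s}; now {s}.
Read '0': s→{r}; now {r}.
None of the earlier sets intersect F, but {r} does.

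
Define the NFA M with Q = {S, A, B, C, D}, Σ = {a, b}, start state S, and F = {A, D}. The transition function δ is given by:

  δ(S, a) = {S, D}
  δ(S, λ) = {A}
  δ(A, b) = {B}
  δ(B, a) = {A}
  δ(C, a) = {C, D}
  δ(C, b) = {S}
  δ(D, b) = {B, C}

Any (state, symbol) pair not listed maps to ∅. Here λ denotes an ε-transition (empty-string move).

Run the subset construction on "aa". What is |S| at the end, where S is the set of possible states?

Start: ε-closure({S}) = {S, A}.
Read 'a': S→{S, D}, A→∅; union {S, D}; ε-closure = {S, A, D}.
Read 'a': S→{S, D}, A→∅, D→∅; union {S, D}; ε-closure = {S, A, D}.
That set has 3 states.

3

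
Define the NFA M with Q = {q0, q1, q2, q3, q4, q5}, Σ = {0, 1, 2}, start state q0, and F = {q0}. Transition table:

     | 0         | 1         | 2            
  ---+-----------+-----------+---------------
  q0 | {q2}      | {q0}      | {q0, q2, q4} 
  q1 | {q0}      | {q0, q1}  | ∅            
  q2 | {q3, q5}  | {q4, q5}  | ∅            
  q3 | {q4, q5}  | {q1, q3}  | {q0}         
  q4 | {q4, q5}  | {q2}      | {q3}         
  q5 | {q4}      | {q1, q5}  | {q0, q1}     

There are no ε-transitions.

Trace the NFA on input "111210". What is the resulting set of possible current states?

{q2, q3, q4, q5}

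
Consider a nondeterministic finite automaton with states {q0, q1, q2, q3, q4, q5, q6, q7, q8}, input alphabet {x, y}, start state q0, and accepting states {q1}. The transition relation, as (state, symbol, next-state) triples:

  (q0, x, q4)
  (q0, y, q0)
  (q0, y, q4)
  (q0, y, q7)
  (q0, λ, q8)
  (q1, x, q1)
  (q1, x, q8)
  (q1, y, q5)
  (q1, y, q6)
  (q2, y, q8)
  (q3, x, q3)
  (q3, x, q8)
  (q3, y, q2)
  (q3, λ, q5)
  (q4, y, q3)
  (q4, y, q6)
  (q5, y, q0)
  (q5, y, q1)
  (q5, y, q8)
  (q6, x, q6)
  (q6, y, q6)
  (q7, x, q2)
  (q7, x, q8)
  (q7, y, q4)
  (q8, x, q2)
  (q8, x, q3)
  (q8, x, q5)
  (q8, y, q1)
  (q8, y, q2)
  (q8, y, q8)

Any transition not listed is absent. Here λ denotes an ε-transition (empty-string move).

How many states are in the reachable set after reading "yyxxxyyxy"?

7

Start: ε-closure({q0}) = {q0, q8}.
Read 'y': {q0, q8} → {q0, q1, q2, q4, q7, q8}.
Read 'y': {q0, q1, q2, q4, q7, q8} → {q0, q1, q2, q3, q4, q5, q6, q7, q8}.
Read 'x': {q0, q1, q2, q3, q4, q5, q6, q7, q8} → {q1, q2, q3, q4, q5, q6, q8}.
Read 'x': {q1, q2, q3, q4, q5, q6, q8} → {q1, q2, q3, q5, q6, q8}.
Read 'x': {q1, q2, q3, q5, q6, q8} → {q1, q2, q3, q5, q6, q8}.
Read 'y': {q1, q2, q3, q5, q6, q8} → {q0, q1, q2, q5, q6, q8}.
Read 'y': {q0, q1, q2, q5, q6, q8} → {q0, q1, q2, q4, q5, q6, q7, q8}.
Read 'x': {q0, q1, q2, q4, q5, q6, q7, q8} → {q1, q2, q3, q4, q5, q6, q8}.
Read 'y': {q1, q2, q3, q4, q5, q6, q8} → {q0, q1, q2, q3, q5, q6, q8}.
That set has 7 states.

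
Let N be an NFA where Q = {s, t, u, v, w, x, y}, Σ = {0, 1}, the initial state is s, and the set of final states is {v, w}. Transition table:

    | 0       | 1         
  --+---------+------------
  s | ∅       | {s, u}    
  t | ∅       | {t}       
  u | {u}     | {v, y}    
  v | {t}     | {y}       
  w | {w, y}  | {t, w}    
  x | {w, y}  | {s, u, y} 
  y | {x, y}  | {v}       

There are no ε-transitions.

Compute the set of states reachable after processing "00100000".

∅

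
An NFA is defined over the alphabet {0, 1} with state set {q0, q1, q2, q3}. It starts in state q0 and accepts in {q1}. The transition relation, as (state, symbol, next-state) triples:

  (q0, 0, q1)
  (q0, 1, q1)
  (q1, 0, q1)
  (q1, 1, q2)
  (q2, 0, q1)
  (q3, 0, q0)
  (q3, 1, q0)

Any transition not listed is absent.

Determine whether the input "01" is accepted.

Start in {q0}.
Read '0': q0→{q1}; now {q1}.
Read '1': q1→{q2}; now {q2}.
The final set {q2} contains no accepting state.

No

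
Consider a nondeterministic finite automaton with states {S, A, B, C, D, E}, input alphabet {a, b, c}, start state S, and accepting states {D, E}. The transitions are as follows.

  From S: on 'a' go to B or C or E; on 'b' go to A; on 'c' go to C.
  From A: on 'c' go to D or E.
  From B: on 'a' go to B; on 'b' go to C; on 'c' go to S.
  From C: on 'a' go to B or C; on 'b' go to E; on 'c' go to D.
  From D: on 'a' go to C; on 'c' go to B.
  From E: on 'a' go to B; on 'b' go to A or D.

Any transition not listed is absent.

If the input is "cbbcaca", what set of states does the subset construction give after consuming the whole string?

{B, C, E}

Start in {S}.
Read 'c': {S} → {C}.
Read 'b': {C} → {E}.
Read 'b': {E} → {A, D}.
Read 'c': {A, D} → {B, D, E}.
Read 'a': {B, D, E} → {B, C}.
Read 'c': {B, C} → {S, D}.
Read 'a': {S, D} → {B, C, E}.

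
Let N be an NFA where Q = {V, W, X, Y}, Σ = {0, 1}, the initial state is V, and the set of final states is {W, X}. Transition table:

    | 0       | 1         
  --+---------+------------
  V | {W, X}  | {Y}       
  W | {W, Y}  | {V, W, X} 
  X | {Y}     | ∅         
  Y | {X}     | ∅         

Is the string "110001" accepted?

No

Start in {V}.
Read '1': V→{Y}; now {Y}.
Read '1': Y→∅; now ∅.
The set is empty and remains empty for the remaining 4 symbols.
The final set ∅ contains no accepting state.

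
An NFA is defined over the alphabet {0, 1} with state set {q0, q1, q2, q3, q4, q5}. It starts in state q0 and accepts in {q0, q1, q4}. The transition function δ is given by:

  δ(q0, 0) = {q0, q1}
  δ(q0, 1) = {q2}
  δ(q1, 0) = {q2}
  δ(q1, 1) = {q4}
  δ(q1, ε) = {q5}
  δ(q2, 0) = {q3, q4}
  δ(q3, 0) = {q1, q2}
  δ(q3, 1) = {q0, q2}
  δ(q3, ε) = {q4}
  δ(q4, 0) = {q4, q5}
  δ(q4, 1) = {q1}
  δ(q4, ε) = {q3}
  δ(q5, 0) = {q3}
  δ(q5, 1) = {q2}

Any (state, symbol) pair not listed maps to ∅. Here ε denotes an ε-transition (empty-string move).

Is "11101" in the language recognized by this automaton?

Start in {q0}.
Read '1': {q0} → {q2}.
Read '1': {q2} → ∅.
The set is empty and remains empty for the remaining 3 symbols.
The final set ∅ contains no accepting state.

No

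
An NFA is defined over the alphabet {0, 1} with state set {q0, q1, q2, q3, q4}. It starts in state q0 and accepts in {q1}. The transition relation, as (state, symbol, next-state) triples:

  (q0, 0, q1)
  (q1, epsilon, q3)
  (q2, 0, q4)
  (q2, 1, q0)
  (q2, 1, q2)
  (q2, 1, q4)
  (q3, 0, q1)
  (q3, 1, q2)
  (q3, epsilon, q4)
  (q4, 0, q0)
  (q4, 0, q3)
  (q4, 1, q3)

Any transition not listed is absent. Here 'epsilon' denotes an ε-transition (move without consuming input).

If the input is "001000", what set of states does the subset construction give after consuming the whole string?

{q0, q1, q3, q4}

Start in {q0}.
Read '0': {q0} → {q1, q3, q4}.
Read '0': {q1, q3, q4} → {q0, q1, q3, q4}.
Read '1': {q0, q1, q3, q4} → {q2, q3, q4}.
Read '0': {q2, q3, q4} → {q0, q1, q3, q4}.
Read '0': {q0, q1, q3, q4} → {q0, q1, q3, q4}.
Read '0': {q0, q1, q3, q4} → {q0, q1, q3, q4}.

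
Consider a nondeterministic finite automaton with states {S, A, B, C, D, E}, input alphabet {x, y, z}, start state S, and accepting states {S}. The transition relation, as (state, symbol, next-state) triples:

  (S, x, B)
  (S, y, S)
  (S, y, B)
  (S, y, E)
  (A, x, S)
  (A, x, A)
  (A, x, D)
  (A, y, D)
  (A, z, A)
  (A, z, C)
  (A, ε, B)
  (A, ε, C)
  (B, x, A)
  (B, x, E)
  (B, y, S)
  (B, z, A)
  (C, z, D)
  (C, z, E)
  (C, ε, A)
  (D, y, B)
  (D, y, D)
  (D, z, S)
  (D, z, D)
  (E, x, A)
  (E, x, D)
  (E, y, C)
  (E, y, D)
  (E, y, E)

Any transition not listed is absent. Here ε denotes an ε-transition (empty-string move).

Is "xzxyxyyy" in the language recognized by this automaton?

Yes

Start in {S}.
Read 'x': {S} → {B}.
Read 'z': {B} → {A, B, C}.
Read 'x': {A, B, C} → {S, A, B, C, D, E}.
Read 'y': {S, A, B, C, D, E} → {S, A, B, C, D, E}.
Read 'x': {S, A, B, C, D, E} → {S, A, B, C, D, E}.
Read 'y': {S, A, B, C, D, E} → {S, A, B, C, D, E}.
Read 'y': {S, A, B, C, D, E} → {S, A, B, C, D, E}.
Read 'y': {S, A, B, C, D, E} → {S, A, B, C, D, E}.
The final set {S, A, B, C, D, E} contains the accepting state S.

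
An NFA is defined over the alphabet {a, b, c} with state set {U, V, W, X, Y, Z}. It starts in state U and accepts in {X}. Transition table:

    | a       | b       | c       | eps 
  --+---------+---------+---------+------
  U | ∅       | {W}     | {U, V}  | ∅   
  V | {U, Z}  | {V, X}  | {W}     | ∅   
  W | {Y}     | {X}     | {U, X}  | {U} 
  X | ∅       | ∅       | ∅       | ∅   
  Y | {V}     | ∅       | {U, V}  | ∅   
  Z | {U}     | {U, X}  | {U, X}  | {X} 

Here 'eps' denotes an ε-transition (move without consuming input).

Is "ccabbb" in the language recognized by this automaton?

Yes

Start in {U}.
Read 'c': {U} → {U, V}.
Read 'c': {U, V} → {U, V, W}.
Read 'a': {U, V, W} → {U, X, Y, Z}.
Read 'b': {U, X, Y, Z} → {U, W, X}.
Read 'b': {U, W, X} → {U, W, X}.
Read 'b': {U, W, X} → {U, W, X}.
The final set {U, W, X} contains the accepting state X.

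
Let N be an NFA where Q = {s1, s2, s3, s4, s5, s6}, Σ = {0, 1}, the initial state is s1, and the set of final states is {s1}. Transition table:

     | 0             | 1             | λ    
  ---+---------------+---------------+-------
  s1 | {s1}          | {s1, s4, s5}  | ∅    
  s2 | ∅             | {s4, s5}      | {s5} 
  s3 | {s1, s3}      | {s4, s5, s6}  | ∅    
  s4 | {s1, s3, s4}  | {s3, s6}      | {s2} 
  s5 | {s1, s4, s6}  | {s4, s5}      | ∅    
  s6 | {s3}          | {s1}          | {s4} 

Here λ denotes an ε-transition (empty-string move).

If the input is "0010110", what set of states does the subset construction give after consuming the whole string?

Start in {s1}.
Read '0': s1→{s1}; now {s1}.
Read '0': s1→{s1}; now {s1}.
Read '1': s1→{s1, s4, s5}; union {s1, s4, s5}; ε-closure = {s1, s2, s4, s5}.
Read '0': s1→{s1}, s2→∅, s4→{s1, s3, s4}, s5→{s1, s4, s6}; union {s1, s3, s4, s6}; ε-closure = {s1, s2, s3, s4, s5, s6}.
Read '1': s1→{s1, s4, s5}, s2→{s4, s5}, s3→{s4, s5, s6}, s4→{s3, s6}, s5→{s4, s5}, s6→{s1}; union {s1, s3, s4, s5, s6}; ε-closure = {s1, s2, s3, s4, s5, s6}.
Read '1': s1→{s1, s4, s5}, s2→{s4, s5}, s3→{s4, s5, s6}, s4→{s3, s6}, s5→{s4, s5}, s6→{s1}; union {s1, s3, s4, s5, s6}; ε-closure = {s1, s2, s3, s4, s5, s6}.
Read '0': s1→{s1}, s2→∅, s3→{s1, s3}, s4→{s1, s3, s4}, s5→{s1, s4, s6}, s6→{s3}; union {s1, s3, s4, s6}; ε-closure = {s1, s2, s3, s4, s5, s6}.

{s1, s2, s3, s4, s5, s6}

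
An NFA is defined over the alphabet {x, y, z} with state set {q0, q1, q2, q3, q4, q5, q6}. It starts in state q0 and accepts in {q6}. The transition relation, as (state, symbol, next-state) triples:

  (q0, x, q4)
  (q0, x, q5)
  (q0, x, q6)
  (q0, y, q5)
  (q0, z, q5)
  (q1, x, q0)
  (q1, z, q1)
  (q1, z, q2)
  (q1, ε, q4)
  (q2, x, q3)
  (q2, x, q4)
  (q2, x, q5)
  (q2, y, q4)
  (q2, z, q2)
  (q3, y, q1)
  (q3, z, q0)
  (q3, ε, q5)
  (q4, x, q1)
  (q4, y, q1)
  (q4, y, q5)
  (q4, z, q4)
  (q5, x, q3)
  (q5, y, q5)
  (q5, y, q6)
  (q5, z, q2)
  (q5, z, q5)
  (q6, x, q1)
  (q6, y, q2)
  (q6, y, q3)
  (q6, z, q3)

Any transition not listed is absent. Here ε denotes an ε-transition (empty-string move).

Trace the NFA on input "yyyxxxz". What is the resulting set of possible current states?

Start in {q0}.
Read 'y': q0→{q5}; now {q5}.
Read 'y': q5→{q5, q6}; now {q5, q6}.
Read 'y': q5→{q5, q6}, q6→{q2, q3}; now {q2, q3, q5, q6}.
Read 'x': q2→{q3, q4, q5}, q3→∅, q5→{q3}, q6→{q1}; now {q1, q3, q4, q5}.
Read 'x': q1→{q0}, q3→∅, q4→{q1}, q5→{q3}; union {q0, q1, q3}; ε-closure = {q0, q1, q3, q4, q5}.
Read 'x': q0→{q4, q5, q6}, q1→{q0}, q3→∅, q4→{q1}, q5→{q3}; now {q0, q1, q3, q4, q5, q6}.
Read 'z': q0→{q5}, q1→{q1, q2}, q3→{q0}, q4→{q4}, q5→{q2, q5}, q6→{q3}; now {q0, q1, q2, q3, q4, q5}.

{q0, q1, q2, q3, q4, q5}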